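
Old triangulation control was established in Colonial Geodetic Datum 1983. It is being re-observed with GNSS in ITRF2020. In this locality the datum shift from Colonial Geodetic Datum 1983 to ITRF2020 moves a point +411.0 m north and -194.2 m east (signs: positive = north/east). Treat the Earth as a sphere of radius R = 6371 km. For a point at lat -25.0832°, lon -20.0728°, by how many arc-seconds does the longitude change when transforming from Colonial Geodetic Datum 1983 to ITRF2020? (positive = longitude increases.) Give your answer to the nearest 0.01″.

Δλ = -6.94″

At latitude -25.0832°, cos φ = 0.905693.
One radian of longitude at latitude φ spans R cos φ, so Δλ = ΔE / (R cos φ) = -194.2 / (6371000 × 0.905693) = -3.3656e-05 rad = -6.942″.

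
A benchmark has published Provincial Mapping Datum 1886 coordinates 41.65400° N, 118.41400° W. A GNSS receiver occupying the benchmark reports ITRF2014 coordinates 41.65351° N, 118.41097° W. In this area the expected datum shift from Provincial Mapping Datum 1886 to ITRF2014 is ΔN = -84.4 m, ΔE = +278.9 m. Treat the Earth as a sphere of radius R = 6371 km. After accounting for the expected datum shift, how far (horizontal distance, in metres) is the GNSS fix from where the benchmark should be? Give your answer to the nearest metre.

40 m

Observed coordinate differences: Δφ = -0.00049°, Δλ = +0.00303°.
Converting to metres (1° lat = 111195 m, cos φ = 0.747172): observed ΔN = -54.5 m, observed ΔE = 251.7 m.
Subtracting the expected shift leaves a residual of -54.5 − (-84.4) = 29.9 m north and 251.7 − (278.9) = -27.2 m east.
Residual distance = √(29.9² + (-27.2)²) = 40.4 m.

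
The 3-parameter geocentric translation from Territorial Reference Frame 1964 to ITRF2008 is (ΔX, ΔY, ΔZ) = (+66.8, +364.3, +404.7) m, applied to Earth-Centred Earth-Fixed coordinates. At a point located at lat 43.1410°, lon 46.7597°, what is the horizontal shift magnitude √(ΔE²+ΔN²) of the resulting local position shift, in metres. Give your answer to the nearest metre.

The local east axis at (φ, λ) is (−sin λ, cos λ, 0), so ΔE = −sin(46.7597°)·66.8 + cos(46.7597°)·364.3 = 200.90 m.
The local north axis is (−sin φ cos λ, −sin φ sin λ, cos φ), giving ΔN = -31.292 − 181.471 + 295.299 = 82.54 m.
Horizontal magnitude = √(ΔE² + ΔN²) = √(200.90² + 82.54²) = 217.20 m.

217 m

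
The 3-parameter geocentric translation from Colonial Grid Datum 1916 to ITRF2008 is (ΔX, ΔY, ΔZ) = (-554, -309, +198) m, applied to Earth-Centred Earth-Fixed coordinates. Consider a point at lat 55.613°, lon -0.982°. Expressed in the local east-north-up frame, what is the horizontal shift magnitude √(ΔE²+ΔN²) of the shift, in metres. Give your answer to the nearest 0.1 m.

648.2 m

At φ = 55.613°, λ = -0.982°: sin φ = 0.825242, cos φ = 0.564780, sin λ = -0.017138, cos λ = 0.999853.
ΔE = −sin λ·ΔX + cos λ·ΔY = −(-0.017138)·(-554) + (0.999853)·(-309) = -318.45 m.
ΔN = −sin φ cos λ·ΔX − sin φ sin λ·ΔY + cos φ·ΔZ = −(0.825242)(0.999853)(-554) − (0.825242)(-0.017138)(-309) + (0.564780)(198) = 564.57 m.
Horizontal magnitude = √(ΔE² + ΔN²) = √((-318.45)² + 564.57²) = 648.19 m.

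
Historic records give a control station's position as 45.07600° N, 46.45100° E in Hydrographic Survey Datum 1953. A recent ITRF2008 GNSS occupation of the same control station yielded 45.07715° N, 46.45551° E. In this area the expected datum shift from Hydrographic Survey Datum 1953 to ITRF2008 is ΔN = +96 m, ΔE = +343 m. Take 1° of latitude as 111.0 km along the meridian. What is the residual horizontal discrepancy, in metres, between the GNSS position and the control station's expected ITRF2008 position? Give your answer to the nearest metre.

Observed coordinate differences: Δφ = +0.00115°, Δλ = +0.00451°.
Converting to metres (1° lat = 111000 m, cos φ = 0.706168): observed ΔN = 127.7 m, observed ΔE = 353.5 m.
Subtracting the expected shift leaves a residual of 127.7 − (96) = 31.7 m north and 353.5 − (343) = 10.5 m east.
Residual distance = √(31.7² + 10.5²) = 33.4 m.

33 m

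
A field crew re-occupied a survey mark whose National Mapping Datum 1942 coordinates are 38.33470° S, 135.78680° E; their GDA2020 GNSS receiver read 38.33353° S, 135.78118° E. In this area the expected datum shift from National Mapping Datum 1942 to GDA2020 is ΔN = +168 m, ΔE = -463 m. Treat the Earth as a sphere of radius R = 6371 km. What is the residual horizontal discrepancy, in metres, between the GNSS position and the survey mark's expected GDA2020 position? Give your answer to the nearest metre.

Observed coordinate differences: Δφ = +0.00117°, Δλ = -0.00562°.
Converting to metres (1° lat = 111195 m, cos φ = 0.784401): observed ΔN = 130.1 m, observed ΔE = -490.2 m.
Subtracting the expected shift leaves a residual of 130.1 − (168) = -37.9 m north and -490.2 − (-463) = -27.2 m east.
Residual distance = √((-37.9)² + (-27.2)²) = 46.6 m.

47 m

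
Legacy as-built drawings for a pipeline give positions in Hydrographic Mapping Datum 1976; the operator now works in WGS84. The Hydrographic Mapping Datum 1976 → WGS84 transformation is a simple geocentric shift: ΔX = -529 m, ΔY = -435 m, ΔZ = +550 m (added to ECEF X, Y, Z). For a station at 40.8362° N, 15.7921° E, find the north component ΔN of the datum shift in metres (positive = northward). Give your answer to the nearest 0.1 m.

ΔN = 826.4 m

At φ = 40.8362°, λ = 15.7921°: sin φ = 0.653899, cos φ = 0.756582, sin λ = 0.272148, cos λ = 0.962256.
ΔN = −sin φ cos λ·ΔX − sin φ sin λ·ΔY + cos φ·ΔZ = −(0.653899)(0.962256)(-529) − (0.653899)(0.272148)(-435) + (0.756582)(550) = 826.39 m.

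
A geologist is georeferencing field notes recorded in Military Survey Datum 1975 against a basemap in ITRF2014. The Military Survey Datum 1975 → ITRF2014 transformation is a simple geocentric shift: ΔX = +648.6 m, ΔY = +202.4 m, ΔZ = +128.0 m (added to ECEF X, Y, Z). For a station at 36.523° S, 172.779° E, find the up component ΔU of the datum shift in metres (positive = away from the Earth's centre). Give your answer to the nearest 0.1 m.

ΔU = -572.8 m

At φ = -36.523°, λ = 172.779°: sin φ = -0.595145, cos φ = 0.803618, sin λ = 0.125697, cos λ = -0.992069.
ΔU = cos φ cos λ·ΔX + cos φ sin λ·ΔY + sin φ·ΔZ = (0.803618)(-0.992069)(648.6) + (0.803618)(0.125697)(202.4) + (-0.595145)(128.0) = -572.83 m.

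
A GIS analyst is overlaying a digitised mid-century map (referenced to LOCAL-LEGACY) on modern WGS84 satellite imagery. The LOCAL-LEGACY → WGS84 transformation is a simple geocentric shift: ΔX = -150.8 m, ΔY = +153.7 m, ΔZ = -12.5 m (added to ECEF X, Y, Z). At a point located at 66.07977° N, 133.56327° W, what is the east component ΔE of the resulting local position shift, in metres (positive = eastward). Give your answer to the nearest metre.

The local east axis at (φ, λ) is (−sin λ, cos λ, 0), so ΔE = −sin(-133.56327°)·(-150.8) + cos(-133.56327°)·153.7 = -215.19 m.

ΔE = -215 m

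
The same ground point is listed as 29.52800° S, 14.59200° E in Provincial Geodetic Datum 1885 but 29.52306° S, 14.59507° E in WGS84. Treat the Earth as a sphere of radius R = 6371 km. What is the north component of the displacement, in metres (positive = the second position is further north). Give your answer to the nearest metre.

ΔN = 549 m

Δφ = -29.52306° − -29.52800° = +0.00494°; Δλ = 14.59507° − 14.59200° = +0.00307°.
1° along a meridian = πR/180 = 111195 m.
ΔN = Δφ × 111195 = 549.3 m; ΔE = Δλ × 111195 × cos(-29.52800°) = +0.00307 × 111195 × 0.870115 = 297.0 m.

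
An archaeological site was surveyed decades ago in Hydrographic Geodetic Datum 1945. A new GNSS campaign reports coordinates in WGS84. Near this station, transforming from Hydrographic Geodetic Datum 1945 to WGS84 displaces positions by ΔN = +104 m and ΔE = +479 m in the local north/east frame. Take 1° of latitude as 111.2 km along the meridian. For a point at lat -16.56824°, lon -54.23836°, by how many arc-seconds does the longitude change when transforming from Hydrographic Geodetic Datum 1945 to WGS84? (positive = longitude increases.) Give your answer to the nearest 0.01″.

At latitude -16.56824°, cos φ = 0.958481.
1° of longitude at this latitude = 111.2 × cos φ = 106.58 km, so Δλ = 479.0 / 106583.1 = 0.0044941° = 16.179″.

Δλ = 16.18″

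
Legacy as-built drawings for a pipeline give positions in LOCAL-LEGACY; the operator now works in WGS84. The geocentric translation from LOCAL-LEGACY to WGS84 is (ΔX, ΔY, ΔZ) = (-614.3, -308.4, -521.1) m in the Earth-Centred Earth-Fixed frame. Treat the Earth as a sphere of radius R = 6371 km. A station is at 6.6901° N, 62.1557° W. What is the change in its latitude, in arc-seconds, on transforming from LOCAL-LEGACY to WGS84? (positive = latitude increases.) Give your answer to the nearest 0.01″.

Δφ = -16.70″

sin φ = 0.116499, cos φ = 0.993191, sin λ = -0.884220, cos λ = 0.467070.
North component: ΔN = −sin φ cos λ·ΔX − sin φ sin λ·ΔY + cos φ·ΔZ = −(0.116499)(0.467070)(-614.3) − (0.116499)(-0.884220)(-308.4) + (0.993191)(-521.1) = -515.89 m.
1° of latitude spans πR/180 = 111195 m, so Δφ = -515.89 / 111195 × 3600 = -16.702″.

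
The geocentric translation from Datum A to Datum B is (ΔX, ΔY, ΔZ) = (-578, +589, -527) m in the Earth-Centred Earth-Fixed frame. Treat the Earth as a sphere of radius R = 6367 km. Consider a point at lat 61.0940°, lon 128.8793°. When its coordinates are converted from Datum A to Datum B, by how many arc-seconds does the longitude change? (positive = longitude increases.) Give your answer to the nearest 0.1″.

sin φ = 0.875414, cos φ = 0.483374, sin λ = 0.778470, cos λ = -0.627682.
East component: ΔE = −sin λ·ΔX + cos λ·ΔY = −(0.778470)(-578) + (-0.627682)(589) = 80.25 m.
1° of latitude spans πR/180 = 111125 m; at latitude φ, 1° of longitude spans that × cos φ = 53715.0 m, so Δλ = 80.25 / 53715.0 × 3600 = 5.378″.

Δλ = 5.4″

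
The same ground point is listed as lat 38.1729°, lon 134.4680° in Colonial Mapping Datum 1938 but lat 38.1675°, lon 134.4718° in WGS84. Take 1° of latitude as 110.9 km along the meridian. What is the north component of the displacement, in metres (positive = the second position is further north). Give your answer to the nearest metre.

ΔN = -599 m

Δφ = 38.1675° − 38.1729° = -0.0054°; Δλ = 134.4718° − 134.4680° = +0.0038°.
ΔN = Δφ × 110900 = -598.9 m; ΔE = Δλ × 110900 × cos(38.1729°) = +0.0038 × 110900 × 0.786149 = 331.3 m.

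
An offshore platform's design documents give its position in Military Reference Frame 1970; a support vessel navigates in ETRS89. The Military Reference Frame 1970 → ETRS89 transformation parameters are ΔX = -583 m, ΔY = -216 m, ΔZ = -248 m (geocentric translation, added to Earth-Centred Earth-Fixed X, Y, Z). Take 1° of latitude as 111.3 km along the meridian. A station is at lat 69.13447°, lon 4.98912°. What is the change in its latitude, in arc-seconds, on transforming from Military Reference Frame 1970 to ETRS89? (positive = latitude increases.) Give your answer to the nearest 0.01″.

Δφ = 15.26″

sin φ = 0.934419, cos φ = 0.356176, sin λ = 0.086967, cos λ = 0.996211.
North component: ΔN = −sin φ cos λ·ΔX − sin φ sin λ·ΔY + cos φ·ΔZ = −(0.934419)(0.996211)(-583) − (0.934419)(0.086967)(-216) + (0.356176)(-248) = 471.92 m.
1° of latitude spans 111300 m, so Δφ = 471.92 / 111300 × 3600 = 15.264″.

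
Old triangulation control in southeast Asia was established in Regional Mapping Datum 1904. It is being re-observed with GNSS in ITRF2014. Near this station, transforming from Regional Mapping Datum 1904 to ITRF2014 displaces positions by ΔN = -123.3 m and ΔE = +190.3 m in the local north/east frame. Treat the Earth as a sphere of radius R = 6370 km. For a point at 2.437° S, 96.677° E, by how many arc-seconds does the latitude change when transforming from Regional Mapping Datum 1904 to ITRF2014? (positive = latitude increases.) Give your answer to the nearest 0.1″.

On a sphere of radius R, 1 rad of latitude = R, so Δφ = ΔN / R = -123.3 / 6370000 = -1.9356e-05 rad = -3.993″.

Δφ = -4.0″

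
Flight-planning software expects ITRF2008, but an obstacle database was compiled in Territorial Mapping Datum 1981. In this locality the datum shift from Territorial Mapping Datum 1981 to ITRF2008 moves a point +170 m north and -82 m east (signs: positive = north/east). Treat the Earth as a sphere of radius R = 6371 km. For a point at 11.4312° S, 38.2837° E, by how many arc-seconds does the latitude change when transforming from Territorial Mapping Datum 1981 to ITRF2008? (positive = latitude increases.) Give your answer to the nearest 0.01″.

On a sphere of radius R, 1 rad of latitude = R, so Δφ = ΔN / R = 170.0 / 6371000 = 2.6683e-05 rad = 5.504″.

Δφ = 5.50″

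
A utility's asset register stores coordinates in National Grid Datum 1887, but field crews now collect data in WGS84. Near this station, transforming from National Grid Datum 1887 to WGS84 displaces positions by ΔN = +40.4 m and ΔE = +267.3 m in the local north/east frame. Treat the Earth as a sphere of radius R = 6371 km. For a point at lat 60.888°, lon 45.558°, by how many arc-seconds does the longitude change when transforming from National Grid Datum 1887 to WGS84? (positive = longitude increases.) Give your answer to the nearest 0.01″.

Δλ = 17.79″

At latitude 60.888°, cos φ = 0.486518.
One radian of longitude at latitude φ spans R cos φ, so Δλ = ΔE / (R cos φ) = 267.3 / (6371000 × 0.486518) = 8.6237e-05 rad = 17.788″.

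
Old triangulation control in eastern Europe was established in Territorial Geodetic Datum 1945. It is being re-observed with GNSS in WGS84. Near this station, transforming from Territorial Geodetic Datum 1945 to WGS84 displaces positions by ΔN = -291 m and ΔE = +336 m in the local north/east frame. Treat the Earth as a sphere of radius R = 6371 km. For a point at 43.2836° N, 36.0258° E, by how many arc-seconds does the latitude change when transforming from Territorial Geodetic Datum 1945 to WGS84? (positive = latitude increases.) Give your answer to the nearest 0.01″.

On a sphere of radius R, 1 rad of latitude = R, so Δφ = ΔN / R = -291.0 / 6371000 = -4.5676e-05 rad = -9.421″.

Δφ = -9.42″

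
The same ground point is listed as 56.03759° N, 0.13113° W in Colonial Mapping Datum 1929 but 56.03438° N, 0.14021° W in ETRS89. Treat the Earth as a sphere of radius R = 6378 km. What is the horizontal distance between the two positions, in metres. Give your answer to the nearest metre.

668 m

Δφ = 56.03438° − 56.03759° = -0.00321°; Δλ = -0.14021° − -0.13113° = -0.00908°.
1° along a meridian = πR/180 = 111317 m.
ΔN = Δφ × 111317 = -357.3 m; ΔE = Δλ × 111317 × cos(56.03759°) = -0.00908 × 111317 × 0.558649 = -564.7 m.
Distance = √(ΔE² + ΔN²) = √((-564.7)² + (-357.3)²) = 668.2 m.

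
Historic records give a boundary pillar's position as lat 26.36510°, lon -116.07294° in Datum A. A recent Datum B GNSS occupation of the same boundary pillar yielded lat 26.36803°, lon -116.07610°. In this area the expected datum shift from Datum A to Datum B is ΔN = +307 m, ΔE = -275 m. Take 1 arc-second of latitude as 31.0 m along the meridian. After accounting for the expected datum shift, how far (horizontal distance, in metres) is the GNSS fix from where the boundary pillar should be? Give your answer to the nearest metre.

Observed coordinate differences: Δφ = +0.00293°, Δλ = -0.00316°.
Converting to metres (1° lat = 111600 m, cos φ = 0.895982): observed ΔN = 327.0 m, observed ΔE = -316.0 m.
Subtracting the expected shift leaves a residual of 327.0 − (307) = 20.0 m north and -316.0 − (-275) = -41.0 m east.
Residual distance = √(20.0² + (-41.0)²) = 45.6 m.

46 m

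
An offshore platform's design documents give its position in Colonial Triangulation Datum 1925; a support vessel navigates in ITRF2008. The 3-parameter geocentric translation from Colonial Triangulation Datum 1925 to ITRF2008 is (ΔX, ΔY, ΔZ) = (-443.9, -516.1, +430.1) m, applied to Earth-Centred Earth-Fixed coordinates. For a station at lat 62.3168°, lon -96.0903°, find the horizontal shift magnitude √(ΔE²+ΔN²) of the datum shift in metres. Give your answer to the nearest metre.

487 m

At φ = 62.3168°, λ = -96.0903°: sin φ = 0.885530, cos φ = 0.464582, sin λ = -0.994356, cos λ = -0.106096.
ΔE = −sin λ·ΔX + cos λ·ΔY = −(-0.994356)·(-443.9) + (-0.106096)·(-516.1) = -386.64 m.
ΔN = −sin φ cos λ·ΔX − sin φ sin λ·ΔY + cos φ·ΔZ = −(0.885530)(-0.106096)(-443.9) − (0.885530)(-0.994356)(-516.1) + (0.464582)(430.1) = -296.33 m.
Horizontal magnitude = √(ΔE² + ΔN²) = √((-386.64)² + (-296.33)²) = 487.14 m.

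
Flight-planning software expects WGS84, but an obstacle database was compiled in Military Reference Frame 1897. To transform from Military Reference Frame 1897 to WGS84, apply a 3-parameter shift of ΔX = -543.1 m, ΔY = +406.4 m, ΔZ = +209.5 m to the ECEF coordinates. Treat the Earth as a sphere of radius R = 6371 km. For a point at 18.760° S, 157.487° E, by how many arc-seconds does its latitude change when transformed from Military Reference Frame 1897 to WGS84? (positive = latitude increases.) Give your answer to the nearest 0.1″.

Δφ = 13.3″

sin φ = -0.321605, cos φ = 0.946874, sin λ = 0.382893, cos λ = -0.923793.
North component: ΔN = −sin φ cos λ·ΔX − sin φ sin λ·ΔY + cos φ·ΔZ = −(-0.321605)(-0.923793)(-543.1) − (-0.321605)(0.382893)(406.4) + (0.946874)(209.5) = 409.77 m.
1° of latitude spans πR/180 = 111195 m, so Δφ = 409.77 / 111195 × 3600 = 13.266″.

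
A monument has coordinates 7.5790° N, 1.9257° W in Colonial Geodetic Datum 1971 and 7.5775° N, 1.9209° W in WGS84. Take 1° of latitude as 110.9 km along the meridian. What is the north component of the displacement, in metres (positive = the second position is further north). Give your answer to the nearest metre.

Δφ = 7.5775° − 7.5790° = -0.0015°; Δλ = -1.9209° − -1.9257° = +0.0048°.
ΔN = Δφ × 110900 = -166.4 m; ΔE = Δλ × 110900 × cos(7.5790°) = +0.0048 × 110900 × 0.991264 = 527.7 m.

ΔN = -166 m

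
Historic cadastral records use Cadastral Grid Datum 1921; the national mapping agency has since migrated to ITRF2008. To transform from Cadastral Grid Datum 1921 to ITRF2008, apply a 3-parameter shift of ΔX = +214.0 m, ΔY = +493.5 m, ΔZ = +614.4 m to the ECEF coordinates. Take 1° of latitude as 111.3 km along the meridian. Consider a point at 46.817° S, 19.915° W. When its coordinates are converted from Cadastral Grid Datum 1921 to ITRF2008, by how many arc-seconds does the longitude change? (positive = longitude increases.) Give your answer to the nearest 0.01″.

Δλ = 25.38″

sin φ = -0.729172, cos φ = 0.684331, sin λ = -0.340626, cos λ = 0.940199.
East component: ΔE = −sin λ·ΔX + cos λ·ΔY = −(-0.340626)(214.0) + (0.940199)(493.5) = 536.88 m.
1° of latitude spans 111300 m; at latitude φ, 1° of longitude spans that × cos φ = 76166.0 m, so Δλ = 536.88 / 76166.0 × 3600 = 25.376″.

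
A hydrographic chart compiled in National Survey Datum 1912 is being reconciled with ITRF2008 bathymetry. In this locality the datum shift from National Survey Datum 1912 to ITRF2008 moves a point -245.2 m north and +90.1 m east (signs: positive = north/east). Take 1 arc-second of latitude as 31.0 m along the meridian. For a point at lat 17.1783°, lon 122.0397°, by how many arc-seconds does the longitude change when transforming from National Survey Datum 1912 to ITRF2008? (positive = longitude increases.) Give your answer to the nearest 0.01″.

At latitude 17.1783°, cos φ = 0.955390.
1″ of longitude at this latitude = 31.00 × cos φ = 29.6171 m, so Δλ = 90.1 / 29.6171 = 3.042″.

Δλ = 3.04″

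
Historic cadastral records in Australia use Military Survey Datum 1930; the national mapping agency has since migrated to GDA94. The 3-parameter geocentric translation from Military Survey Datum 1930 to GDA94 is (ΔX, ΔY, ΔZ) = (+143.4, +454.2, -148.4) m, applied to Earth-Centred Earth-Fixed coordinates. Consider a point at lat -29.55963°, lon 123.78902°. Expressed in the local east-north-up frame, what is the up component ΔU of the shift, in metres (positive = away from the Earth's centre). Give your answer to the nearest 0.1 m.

At φ = -29.55963°, λ = 123.78902°: sin φ = -0.493329, cos φ = 0.869843, sin λ = 0.831091, cos λ = -0.556136.
ΔU = cos φ cos λ·ΔX + cos φ sin λ·ΔY + sin φ·ΔZ = (0.869843)(-0.556136)(143.4) + (0.869843)(0.831091)(454.2) + (-0.493329)(-148.4) = 332.19 m.

ΔU = 332.2 m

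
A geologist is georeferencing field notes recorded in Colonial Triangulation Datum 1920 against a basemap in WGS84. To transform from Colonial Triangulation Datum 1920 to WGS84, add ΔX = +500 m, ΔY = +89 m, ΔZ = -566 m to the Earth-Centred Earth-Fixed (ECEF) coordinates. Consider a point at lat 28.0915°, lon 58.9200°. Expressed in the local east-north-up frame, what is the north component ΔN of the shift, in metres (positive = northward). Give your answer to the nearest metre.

The local north axis is (−sin φ cos λ, −sin φ sin λ, cos φ), giving ΔN = -121.542 − 35.892 − 499.323 = -656.76 m.

ΔN = -657 m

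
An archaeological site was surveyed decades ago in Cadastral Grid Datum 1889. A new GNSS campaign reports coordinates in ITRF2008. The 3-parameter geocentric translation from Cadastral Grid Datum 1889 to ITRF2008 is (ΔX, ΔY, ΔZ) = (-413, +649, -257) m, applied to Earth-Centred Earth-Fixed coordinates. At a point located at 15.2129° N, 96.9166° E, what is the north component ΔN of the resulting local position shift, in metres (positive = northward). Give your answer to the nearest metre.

ΔN = -430 m

The local north axis is (−sin φ cos λ, −sin φ sin λ, cos φ), giving ΔN = -13.051 − 169.062 − 247.994 = -430.11 m.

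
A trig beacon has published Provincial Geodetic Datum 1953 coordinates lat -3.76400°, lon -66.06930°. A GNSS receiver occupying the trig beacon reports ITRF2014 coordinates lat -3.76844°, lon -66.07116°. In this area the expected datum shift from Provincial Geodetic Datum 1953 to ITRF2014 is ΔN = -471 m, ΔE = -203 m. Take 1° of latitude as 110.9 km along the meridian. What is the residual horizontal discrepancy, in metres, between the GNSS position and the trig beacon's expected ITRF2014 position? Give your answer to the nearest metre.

Observed coordinate differences: Δφ = -0.00444°, Δλ = -0.00186°.
Converting to metres (1° lat = 110900 m, cos φ = 0.997843): observed ΔN = -492.4 m, observed ΔE = -205.8 m.
Subtracting the expected shift leaves a residual of -492.4 − (-471) = -21.4 m north and -205.8 − (-203) = -2.8 m east.
Residual distance = √((-21.4)² + (-2.8)²) = 21.6 m.

22 m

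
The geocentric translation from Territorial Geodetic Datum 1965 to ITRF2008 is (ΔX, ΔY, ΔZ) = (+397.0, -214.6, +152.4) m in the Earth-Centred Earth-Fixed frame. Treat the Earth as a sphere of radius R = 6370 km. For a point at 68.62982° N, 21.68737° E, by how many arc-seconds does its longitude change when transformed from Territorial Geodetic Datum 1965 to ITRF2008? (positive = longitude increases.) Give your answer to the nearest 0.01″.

sin φ = 0.931246, cos φ = 0.364392, sin λ = 0.369542, cos λ = 0.929214.
East component: ΔE = −sin λ·ΔX + cos λ·ΔY = −(0.369542)(397.0) + (0.929214)(-214.6) = -346.12 m.
1° of latitude spans πR/180 = 111177 m; at latitude φ, 1° of longitude spans that × cos φ = 40512.2 m, so Δλ = -346.12 / 40512.2 × 3600 = -30.757″.

Δλ = -30.76″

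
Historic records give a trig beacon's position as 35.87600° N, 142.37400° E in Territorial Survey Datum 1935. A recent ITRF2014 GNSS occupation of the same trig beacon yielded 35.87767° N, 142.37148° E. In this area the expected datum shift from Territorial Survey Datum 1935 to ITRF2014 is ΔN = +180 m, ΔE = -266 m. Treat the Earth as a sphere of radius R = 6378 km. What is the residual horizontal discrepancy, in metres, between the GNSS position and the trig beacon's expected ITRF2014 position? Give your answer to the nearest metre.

39 m

Observed coordinate differences: Δφ = +0.00167°, Δλ = -0.00252°.
Converting to metres (1° lat = 111317 m, cos φ = 0.810287): observed ΔN = 185.9 m, observed ΔE = -227.3 m.
Subtracting the expected shift leaves a residual of 185.9 − (180) = 5.9 m north and -227.3 − (-266) = 38.7 m east.
Residual distance = √(5.9² + 38.7²) = 39.1 m.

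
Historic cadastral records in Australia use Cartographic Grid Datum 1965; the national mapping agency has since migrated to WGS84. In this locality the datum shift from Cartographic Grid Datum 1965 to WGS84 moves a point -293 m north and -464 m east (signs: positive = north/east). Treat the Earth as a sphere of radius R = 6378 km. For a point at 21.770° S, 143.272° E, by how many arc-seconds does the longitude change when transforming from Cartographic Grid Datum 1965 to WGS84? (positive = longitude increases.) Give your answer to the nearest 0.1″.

Δλ = -16.2″

At latitude -21.770°, cos φ = 0.928680.
One radian of longitude at latitude φ spans R cos φ, so Δλ = ΔE / (R cos φ) = -464.0 / (6378000 × 0.928680) = -7.8337e-05 rad = -16.158″.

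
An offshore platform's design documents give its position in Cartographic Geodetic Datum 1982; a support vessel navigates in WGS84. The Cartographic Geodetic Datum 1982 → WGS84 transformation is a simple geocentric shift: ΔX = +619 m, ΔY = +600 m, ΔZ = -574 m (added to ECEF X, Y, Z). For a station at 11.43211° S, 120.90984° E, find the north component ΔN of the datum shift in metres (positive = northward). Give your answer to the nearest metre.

At φ = -11.43211°, λ = 120.90984°: sin φ = -0.198207, cos φ = 0.980160, sin λ = 0.857977, cos λ = -0.513689.
ΔN = −sin φ cos λ·ΔX − sin φ sin λ·ΔY + cos φ·ΔZ = −(-0.198207)(-0.513689)(619) − (-0.198207)(0.857977)(600) + (0.980160)(-574) = -523.60 m.

ΔN = -524 m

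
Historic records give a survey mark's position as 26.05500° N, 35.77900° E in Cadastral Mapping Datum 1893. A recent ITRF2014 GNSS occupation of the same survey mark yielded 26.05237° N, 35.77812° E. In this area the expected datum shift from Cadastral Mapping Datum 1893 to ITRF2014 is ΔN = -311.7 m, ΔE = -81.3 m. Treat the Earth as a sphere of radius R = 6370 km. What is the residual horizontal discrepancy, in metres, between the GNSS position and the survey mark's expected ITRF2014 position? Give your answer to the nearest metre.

20 m

Observed coordinate differences: Δφ = -0.00263°, Δλ = -0.00088°.
Converting to metres (1° lat = 111177 m, cos φ = 0.898373): observed ΔN = -292.4 m, observed ΔE = -87.9 m.
Subtracting the expected shift leaves a residual of -292.4 − (-311.7) = 19.3 m north and -87.9 − (-81.3) = -6.6 m east.
Residual distance = √(19.3² + (-6.6)²) = 20.4 m.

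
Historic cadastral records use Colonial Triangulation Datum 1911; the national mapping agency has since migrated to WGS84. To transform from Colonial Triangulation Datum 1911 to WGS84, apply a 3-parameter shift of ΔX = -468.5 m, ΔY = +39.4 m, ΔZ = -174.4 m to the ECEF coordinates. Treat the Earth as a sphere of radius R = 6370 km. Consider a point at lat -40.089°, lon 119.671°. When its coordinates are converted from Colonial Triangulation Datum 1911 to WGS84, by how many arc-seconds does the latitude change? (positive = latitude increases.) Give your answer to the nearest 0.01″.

sin φ = -0.643977, cos φ = 0.765045, sin λ = 0.868882, cos λ = -0.495019.
North component: ΔN = −sin φ cos λ·ΔX − sin φ sin λ·ΔY + cos φ·ΔZ = −(-0.643977)(-0.495019)(-468.5) − (-0.643977)(0.868882)(39.4) + (0.765045)(-174.4) = 37.97 m.
1° of latitude spans πR/180 = 111177 m, so Δφ = 37.97 / 111177 × 3600 = 1.230″.

Δφ = 1.23″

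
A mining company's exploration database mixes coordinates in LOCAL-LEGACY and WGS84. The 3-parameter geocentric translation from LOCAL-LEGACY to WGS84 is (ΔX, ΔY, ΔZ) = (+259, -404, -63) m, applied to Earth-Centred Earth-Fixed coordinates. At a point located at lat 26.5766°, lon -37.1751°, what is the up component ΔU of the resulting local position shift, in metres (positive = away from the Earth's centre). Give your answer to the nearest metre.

At φ = 26.5766°, λ = -37.1751°: sin φ = 0.447394, cos φ = 0.894337, sin λ = -0.604253, cos λ = 0.796793.
ΔU = cos φ cos λ·ΔX + cos φ sin λ·ΔY + sin φ·ΔZ = (0.894337)(0.796793)(259) + (0.894337)(-0.604253)(-404) + (0.447394)(-63) = 374.70 m.

ΔU = 375 m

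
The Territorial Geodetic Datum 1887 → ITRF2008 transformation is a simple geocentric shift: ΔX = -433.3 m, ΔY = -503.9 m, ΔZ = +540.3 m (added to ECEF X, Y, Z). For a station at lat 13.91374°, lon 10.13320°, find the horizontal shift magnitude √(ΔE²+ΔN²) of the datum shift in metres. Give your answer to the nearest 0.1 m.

The local east axis at (φ, λ) is (−sin λ, cos λ, 0), so ΔE = −sin(10.13320°)·(-433.3) + cos(10.13320°)·(-503.9) = -419.81 m.
The local north axis is (−sin φ cos λ, −sin φ sin λ, cos φ), giving ΔN = 102.566 + 21.318 + 524.447 = 648.33 m.
Horizontal magnitude = √(ΔE² + ΔN²) = √((-419.81)² + 648.33²) = 772.38 m.

772.4 m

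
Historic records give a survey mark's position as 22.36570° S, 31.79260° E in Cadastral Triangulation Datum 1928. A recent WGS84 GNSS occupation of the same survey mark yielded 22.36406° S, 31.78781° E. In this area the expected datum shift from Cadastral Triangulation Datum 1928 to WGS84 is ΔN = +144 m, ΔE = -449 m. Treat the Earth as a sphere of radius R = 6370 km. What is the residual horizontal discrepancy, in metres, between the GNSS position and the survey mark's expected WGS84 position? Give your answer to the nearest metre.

Observed coordinate differences: Δφ = +0.00164°, Δλ = -0.00479°.
Converting to metres (1° lat = 111177 m, cos φ = 0.924774): observed ΔN = 182.3 m, observed ΔE = -492.5 m.
Subtracting the expected shift leaves a residual of 182.3 − (144) = 38.3 m north and -492.5 − (-449) = -43.5 m east.
Residual distance = √(38.3² + (-43.5)²) = 58.0 m.

58 m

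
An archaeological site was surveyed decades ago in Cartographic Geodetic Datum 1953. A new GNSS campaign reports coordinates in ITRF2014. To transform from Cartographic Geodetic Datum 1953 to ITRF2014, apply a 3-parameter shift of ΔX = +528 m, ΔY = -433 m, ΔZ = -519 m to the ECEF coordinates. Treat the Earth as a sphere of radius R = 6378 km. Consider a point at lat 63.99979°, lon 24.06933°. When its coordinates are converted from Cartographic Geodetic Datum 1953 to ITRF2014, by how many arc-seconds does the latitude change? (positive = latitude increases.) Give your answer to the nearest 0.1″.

Δφ = -16.2″

sin φ = 0.898792, cos φ = 0.438374, sin λ = 0.407842, cos λ = 0.913053.
North component: ΔN = −sin φ cos λ·ΔX − sin φ sin λ·ΔY + cos φ·ΔZ = −(0.898792)(0.913053)(528) − (0.898792)(0.407842)(-433) + (0.438374)(-519) = -502.09 m.
1° of latitude spans πR/180 = 111317 m, so Δφ = -502.09 / 111317 × 3600 = -16.238″.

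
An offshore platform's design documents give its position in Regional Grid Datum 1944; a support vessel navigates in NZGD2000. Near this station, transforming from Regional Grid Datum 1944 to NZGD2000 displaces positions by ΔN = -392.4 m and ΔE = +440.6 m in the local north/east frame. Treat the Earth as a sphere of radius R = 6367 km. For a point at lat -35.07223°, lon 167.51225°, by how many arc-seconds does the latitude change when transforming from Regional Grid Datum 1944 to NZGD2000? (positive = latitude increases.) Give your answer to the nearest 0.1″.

On a sphere of radius R, 1 rad of latitude = R, so Δφ = ΔN / R = -392.4 / 6367000 = -6.1630e-05 rad = -12.712″.

Δφ = -12.7″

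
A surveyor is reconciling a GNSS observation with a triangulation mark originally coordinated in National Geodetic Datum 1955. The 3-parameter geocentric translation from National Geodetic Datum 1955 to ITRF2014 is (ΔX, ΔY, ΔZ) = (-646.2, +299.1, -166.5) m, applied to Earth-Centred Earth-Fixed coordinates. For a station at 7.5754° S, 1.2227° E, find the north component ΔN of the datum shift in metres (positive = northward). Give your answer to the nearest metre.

At φ = -7.5754°, λ = 1.2227°: sin φ = -0.131831, cos φ = 0.991272, sin λ = 0.021339, cos λ = 0.999772.
ΔN = −sin φ cos λ·ΔX − sin φ sin λ·ΔY + cos φ·ΔZ = −(-0.131831)(0.999772)(-646.2) − (-0.131831)(0.021339)(299.1) + (0.991272)(-166.5) = -249.38 m.

ΔN = -249 m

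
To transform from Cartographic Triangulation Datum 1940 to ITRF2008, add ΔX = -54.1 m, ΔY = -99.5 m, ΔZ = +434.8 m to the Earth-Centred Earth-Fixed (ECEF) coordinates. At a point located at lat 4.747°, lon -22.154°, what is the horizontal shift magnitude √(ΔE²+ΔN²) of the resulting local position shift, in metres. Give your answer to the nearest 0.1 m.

At φ = 4.747°, λ = -22.154°: sin φ = 0.082756, cos φ = 0.996570, sin λ = -0.377097, cos λ = 0.926174.
ΔE = −sin λ·ΔX + cos λ·ΔY = −(-0.377097)·(-54.1) + (0.926174)·(-99.5) = -112.56 m.
ΔN = −sin φ cos λ·ΔX − sin φ sin λ·ΔY + cos φ·ΔZ = −(0.082756)(0.926174)(-54.1) − (0.082756)(-0.377097)(-99.5) + (0.996570)(434.8) = 434.35 m.
Horizontal magnitude = √(ΔE² + ΔN²) = √((-112.56)² + 434.35²) = 448.70 m.

448.7 m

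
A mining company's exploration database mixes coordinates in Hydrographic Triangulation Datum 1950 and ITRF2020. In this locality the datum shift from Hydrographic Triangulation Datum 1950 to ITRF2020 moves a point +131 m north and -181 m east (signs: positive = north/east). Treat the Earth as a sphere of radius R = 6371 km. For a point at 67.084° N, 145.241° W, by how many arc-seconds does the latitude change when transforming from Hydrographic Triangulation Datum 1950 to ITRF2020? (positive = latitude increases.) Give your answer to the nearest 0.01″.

On a sphere of radius R, 1 rad of latitude = R, so Δφ = ΔN / R = 131.0 / 6371000 = 2.0562e-05 rad = 4.241″.

Δφ = 4.24″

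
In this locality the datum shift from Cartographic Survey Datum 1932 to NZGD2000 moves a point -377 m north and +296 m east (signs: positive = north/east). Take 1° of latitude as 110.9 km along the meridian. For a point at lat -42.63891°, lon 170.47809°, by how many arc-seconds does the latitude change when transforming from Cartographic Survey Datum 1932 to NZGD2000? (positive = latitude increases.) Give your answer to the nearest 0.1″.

1° of latitude = 110.9 km, so Δφ = -377.0 / 110900 = -0.0033995° = -12.238″.

Δφ = -12.2″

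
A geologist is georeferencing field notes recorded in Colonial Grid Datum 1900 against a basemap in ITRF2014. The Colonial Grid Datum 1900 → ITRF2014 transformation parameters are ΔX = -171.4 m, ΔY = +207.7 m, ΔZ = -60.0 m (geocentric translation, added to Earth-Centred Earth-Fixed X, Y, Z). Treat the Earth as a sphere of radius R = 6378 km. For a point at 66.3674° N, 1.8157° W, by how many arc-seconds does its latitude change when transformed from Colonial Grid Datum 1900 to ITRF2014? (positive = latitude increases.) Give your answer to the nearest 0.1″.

sin φ = 0.916135, cos φ = 0.400870, sin λ = -0.031685, cos λ = 0.999498.
North component: ΔN = −sin φ cos λ·ΔX − sin φ sin λ·ΔY + cos φ·ΔZ = −(0.916135)(0.999498)(-171.4) − (0.916135)(-0.031685)(207.7) + (0.400870)(-60.0) = 138.92 m.
1° of latitude spans πR/180 = 111317 m, so Δφ = 138.92 / 111317 × 3600 = 4.493″.

Δφ = 4.5″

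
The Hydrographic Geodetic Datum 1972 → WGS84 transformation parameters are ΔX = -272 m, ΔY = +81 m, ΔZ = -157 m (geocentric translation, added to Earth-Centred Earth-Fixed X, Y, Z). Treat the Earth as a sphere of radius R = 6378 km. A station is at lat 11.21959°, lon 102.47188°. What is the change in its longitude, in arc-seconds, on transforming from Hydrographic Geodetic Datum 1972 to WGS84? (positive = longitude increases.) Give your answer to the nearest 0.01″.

sin φ = 0.194570, cos φ = 0.980889, sin λ = 0.976402, cos λ = -0.215960.
East component: ΔE = −sin λ·ΔX + cos λ·ΔY = −(0.976402)(-272) + (-0.215960)(81) = 248.09 m.
1° of latitude spans πR/180 = 111317 m; at latitude φ, 1° of longitude spans that × cos φ = 109189.7 m, so Δλ = 248.09 / 109189.7 × 3600 = 8.180″.

Δλ = 8.18″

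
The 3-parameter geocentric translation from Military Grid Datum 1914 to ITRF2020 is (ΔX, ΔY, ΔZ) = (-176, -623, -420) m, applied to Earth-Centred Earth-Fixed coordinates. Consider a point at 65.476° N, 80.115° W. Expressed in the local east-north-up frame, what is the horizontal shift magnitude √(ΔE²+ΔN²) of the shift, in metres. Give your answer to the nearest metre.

The local east axis at (φ, λ) is (−sin λ, cos λ, 0), so ΔE = −sin(-80.115°)·(-176) + cos(-80.115°)·(-623) = -280.34 m.
The local north axis is (−sin φ cos λ, −sin φ sin λ, cos φ), giving ΔN = 27.488 − 558.383 − 174.331 = -705.23 m.
Horizontal magnitude = √(ΔE² + ΔN²) = √((-280.34)² + (-705.23)²) = 758.90 m.

759 m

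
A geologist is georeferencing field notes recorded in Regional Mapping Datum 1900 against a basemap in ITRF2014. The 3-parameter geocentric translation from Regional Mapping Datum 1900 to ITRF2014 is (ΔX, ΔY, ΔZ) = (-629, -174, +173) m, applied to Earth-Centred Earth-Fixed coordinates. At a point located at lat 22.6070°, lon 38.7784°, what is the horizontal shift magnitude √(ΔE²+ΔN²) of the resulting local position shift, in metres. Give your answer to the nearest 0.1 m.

The local east axis at (φ, λ) is (−sin λ, cos λ, 0), so ΔE = −sin(38.7784°)·(-629) + cos(38.7784°)·(-174) = 258.30 m.
The local north axis is (−sin φ cos λ, −sin φ sin λ, cos φ), giving ΔN = 188.495 + 41.892 + 159.707 = 390.09 m.
Horizontal magnitude = √(ΔE² + ΔN²) = √(258.30² + 390.09²) = 467.86 m.

467.9 m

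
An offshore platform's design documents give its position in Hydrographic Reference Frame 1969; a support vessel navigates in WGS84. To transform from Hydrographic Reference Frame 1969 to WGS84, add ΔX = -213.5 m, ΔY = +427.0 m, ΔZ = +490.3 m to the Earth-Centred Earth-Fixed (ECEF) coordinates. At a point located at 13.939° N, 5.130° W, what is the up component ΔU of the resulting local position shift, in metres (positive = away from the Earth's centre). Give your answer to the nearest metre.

ΔU = -125 m

At φ = 13.939°, λ = -5.130°: sin φ = 0.240889, cos φ = 0.970553, sin λ = -0.089416, cos λ = 0.995994.
ΔU = cos φ cos λ·ΔX + cos φ sin λ·ΔY + sin φ·ΔZ = (0.970553)(0.995994)(-213.5) + (0.970553)(-0.089416)(427.0) + (0.240889)(490.3) = -125.33 m.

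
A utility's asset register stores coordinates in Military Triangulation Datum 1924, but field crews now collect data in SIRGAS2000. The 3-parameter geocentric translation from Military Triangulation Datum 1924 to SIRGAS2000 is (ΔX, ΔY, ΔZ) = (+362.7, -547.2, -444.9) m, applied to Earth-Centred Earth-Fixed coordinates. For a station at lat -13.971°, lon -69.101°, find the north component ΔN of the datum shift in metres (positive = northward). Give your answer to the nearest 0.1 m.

At φ = -13.971°, λ = -69.101°: sin φ = -0.241431, cos φ = 0.970418, sin λ = -0.934211, cos λ = 0.356722.
ΔN = −sin φ cos λ·ΔX − sin φ sin λ·ΔY + cos φ·ΔZ = −(-0.241431)(0.356722)(362.7) − (-0.241431)(-0.934211)(-547.2) + (0.970418)(-444.9) = -277.08 m.

ΔN = -277.1 m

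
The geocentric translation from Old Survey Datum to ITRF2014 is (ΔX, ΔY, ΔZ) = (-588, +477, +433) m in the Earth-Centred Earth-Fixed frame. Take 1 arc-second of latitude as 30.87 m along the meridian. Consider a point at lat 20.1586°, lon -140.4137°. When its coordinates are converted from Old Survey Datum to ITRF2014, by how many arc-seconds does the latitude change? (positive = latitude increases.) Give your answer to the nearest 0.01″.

sin φ = 0.344620, cos φ = 0.938742, sin λ = -0.637240, cos λ = -0.770666.
North component: ΔN = −sin φ cos λ·ΔX − sin φ sin λ·ΔY + cos φ·ΔZ = −(0.344620)(-0.770666)(-588) − (0.344620)(-0.637240)(477) + (0.938742)(433) = 355.06 m.
1° of latitude spans 3600 × 30.87 = 111132 m, so Δφ = 355.06 / 111132 × 3600 = 11.502″.

Δφ = 11.50″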